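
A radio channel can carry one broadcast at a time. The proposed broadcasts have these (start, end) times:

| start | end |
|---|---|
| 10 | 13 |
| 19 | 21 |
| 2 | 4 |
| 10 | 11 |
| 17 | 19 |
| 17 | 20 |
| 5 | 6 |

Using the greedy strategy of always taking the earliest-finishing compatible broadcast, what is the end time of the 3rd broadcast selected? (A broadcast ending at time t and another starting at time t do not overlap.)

11

Sort by end time and greedily take each interval whose start is ≥ the last chosen end.
By end time: (2,4), (5,6), (10,11), (10,13), (17,19), (17,20), (19,21).
Pick (2,4); next start ≥ 4 → (5,6); next start ≥ 6 → (10,11); next start ≥ 11 → (17,19); next start ≥ 19 → (19,21).
Selected: (2,4) (5,6) (10,11) (17,19) (19,21)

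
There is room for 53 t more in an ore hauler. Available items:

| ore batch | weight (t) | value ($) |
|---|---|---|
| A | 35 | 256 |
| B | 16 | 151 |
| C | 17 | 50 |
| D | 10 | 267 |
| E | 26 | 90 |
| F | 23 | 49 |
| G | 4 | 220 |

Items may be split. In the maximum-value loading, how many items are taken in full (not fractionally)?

Sort by value per unit weight and fill in that order.
Ratios (sorted): G 55.00, D 26.70, B 9.44, A 7.31, E 3.46, C 2.94, F 2.13
take G (4 @ 220); take D (10 @ 267); take B (16 @ 151); take 23/35 of A → 168.23. Capacity used 53/53.
3 item(s) taken whole; one partial (take 23/35 of A).

3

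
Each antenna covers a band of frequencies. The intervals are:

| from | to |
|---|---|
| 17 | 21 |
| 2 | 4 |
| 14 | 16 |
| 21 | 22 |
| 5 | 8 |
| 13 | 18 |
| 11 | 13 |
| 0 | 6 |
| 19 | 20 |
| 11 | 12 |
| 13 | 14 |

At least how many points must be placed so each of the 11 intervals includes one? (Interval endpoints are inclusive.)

6

Sort by right endpoint; whenever an interval is uncovered, place a point at its right end.
Sorted: [2,4] [0,6] [5,8] [11,12] [11,13] [13,14] [14,16] [13,18] [19,20] [17,21] [21,22]
{[2,4],[0,6]} hit by 4; {[5,8]} hit by 8; {[11,12],[11,13]} hit by 12; {[13,14],[14,16],[13,18]} hit by 14; {[19,20],[17,21]} hit by 20; {[21,22]} hit by 22.
Points: 4, 8, 12, 14, 20, 22 (6 total).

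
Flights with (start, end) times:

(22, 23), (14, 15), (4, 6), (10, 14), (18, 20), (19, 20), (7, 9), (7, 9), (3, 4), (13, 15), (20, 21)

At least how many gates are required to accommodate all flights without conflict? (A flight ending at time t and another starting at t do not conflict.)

2

starts: [3, 4, 7, 7, 10, 13, 14, 18, 19, 20, 22]
ends:   [4, 6, 9, 9, 14, 15, 15, 20, 20, 21, 23]
s3→1 e4→0 s4→1 e6→0 s7→1 s7→2  — peak 2.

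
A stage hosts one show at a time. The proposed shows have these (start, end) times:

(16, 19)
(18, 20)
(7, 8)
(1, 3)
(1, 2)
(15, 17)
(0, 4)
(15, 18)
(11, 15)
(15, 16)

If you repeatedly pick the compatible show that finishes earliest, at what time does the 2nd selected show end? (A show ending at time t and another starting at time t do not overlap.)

By end time: (1,2), (1,3), (0,4), (7,8), (11,15), (15,16), (15,17), (15,18), (16,19), (18,20).
Pick (1,2); next start ≥ 2 → (7,8); next start ≥ 8 → (11,15); next start ≥ 15 → (15,16); next start ≥ 16 → (16,19).
Selected: (1,2) (7,8) (11,15) (15,16) (16,19)

8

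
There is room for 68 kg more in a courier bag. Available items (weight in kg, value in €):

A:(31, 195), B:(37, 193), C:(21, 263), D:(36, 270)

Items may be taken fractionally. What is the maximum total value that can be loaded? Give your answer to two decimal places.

602.19

Sort by value per unit weight and fill in that order.
Ratios (sorted): C 12.52, D 7.50, A 6.29, B 5.22
take C (21 @ 263); take D (36 @ 270); take 11/31 of A → 69.19. Capacity used 68/68.
Total value = 602.19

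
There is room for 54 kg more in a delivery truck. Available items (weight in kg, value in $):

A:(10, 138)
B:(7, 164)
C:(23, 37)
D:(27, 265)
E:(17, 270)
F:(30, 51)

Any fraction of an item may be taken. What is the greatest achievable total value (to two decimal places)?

Greedy by value/weight ratio, highest first.
Order: B (164/7=23.43) > E (270/17=15.88) > A (138/10=13.80) > D (265/27=9.81) > F (51/30=1.70) > C (37/23=1.61)
Fill: take B (7 @ 164) → take E (17 @ 270) → take A (10 @ 138) → take 20/27 of D → 196.30; 54/54 used.
Total value = 768.30

768.30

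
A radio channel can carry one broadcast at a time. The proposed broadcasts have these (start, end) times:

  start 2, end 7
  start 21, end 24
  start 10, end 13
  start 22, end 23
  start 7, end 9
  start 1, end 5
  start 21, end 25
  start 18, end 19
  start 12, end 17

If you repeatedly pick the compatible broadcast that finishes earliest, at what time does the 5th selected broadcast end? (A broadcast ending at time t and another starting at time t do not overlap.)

Sort by end time and greedily take each interval whose start is ≥ the last chosen end.
Sorted by end: (1,5)  (2,7)  (7,9)  (10,13)  (12,17)  (18,19)  (22,23)  (21,24)  (21,25)
take (1,5); take (7,9); take (10,13); skip (12,17); take (18,19); take (22,23); skip (21,24); skip (21,25).
Selected: (1,5) (7,9) (10,13) (18,19) (22,23)

23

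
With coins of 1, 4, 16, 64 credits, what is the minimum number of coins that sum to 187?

10

Use the largest denomination that fits, subtract, and repeat.
187 = 2×64 + 3×16 + 2×4 + 3×1
Total coins = 2 + 3 + 2 + 3 = 10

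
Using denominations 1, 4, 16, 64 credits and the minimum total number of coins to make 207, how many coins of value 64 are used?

3

207 − 3×64→15 − 3×4→3 − 3×1→0
Count of 64: 3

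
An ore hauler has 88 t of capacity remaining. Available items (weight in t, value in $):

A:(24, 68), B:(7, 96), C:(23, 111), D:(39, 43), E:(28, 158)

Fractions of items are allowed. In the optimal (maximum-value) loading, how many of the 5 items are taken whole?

Order: B (96/7=13.71) > E (158/28=5.64) > C (111/23=4.83) > A (68/24=2.83) > D (43/39=1.10)
Fill: take B (7 @ 96) → take E (28 @ 158) → take C (23 @ 111) → take A (24 @ 68) → take 6/39 of D → 6.62; 88/88 used.
4 item(s) taken whole; one partial (take 6/39 of D).

4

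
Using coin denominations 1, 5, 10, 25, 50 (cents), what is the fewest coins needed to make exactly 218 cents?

9

Use the largest denomination that fits, subtract, and repeat.
218 − 4×50→18 − 1×10→8 − 1×5→3 − 3×1→0
Total coins = 4 + 1 + 1 + 3 = 9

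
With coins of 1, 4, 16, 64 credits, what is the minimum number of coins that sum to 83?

83 − 1×64→19 − 1×16→3 − 3×1→0
Total coins = 1 + 1 + 3 = 5

5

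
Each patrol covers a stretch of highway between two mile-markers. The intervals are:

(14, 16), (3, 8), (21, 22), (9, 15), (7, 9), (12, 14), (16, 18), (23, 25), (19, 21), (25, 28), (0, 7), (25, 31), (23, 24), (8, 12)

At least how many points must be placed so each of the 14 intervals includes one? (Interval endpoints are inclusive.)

6

Sort by right endpoint; whenever an interval is uncovered, place a point at its right end.
By right end: [0,7]  [3,8]  [7,9]  [8,12]  [12,14]  [9,15]  [14,16]  [16,18]  [19,21]  [21,22]  [23,24]  [23,25]  [25,28]  [25,31]
[0,7] uncovered → point at 7; [8,12] uncovered → point at 12; [14,16] uncovered → point at 16; [19,21] uncovered → point at 21; [23,24] uncovered → point at 24; [25,28] uncovered → point at 28.
Points: 7, 12, 16, 21, 24, 28 (6 total).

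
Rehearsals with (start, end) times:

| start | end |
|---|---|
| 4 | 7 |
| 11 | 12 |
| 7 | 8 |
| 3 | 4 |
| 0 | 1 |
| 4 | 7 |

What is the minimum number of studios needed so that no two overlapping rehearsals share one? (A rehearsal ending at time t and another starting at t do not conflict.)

2

The answer is the maximum number of intervals overlapping at any instant.
starts: [0, 3, 4, 4, 7, 11]
ends:   [1, 4, 7, 7, 8, 12]
s0→1 e1→0 s3→1 e4→0 s4→1 s4→2  — peak 2.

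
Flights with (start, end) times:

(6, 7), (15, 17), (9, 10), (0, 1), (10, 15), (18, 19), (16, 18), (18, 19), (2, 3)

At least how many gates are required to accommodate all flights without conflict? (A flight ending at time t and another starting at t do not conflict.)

starts: [0, 2, 6, 9, 10, 15, 16, 18, 18]
ends:   [1, 3, 7, 10, 15, 17, 18, 19, 19]
s0→1 e1→0 s2→1 e3→0 s6→1 e7→0 s9→1 e10→0 s10→1 e15→0 s15→1 s16→2  — peak 2.

2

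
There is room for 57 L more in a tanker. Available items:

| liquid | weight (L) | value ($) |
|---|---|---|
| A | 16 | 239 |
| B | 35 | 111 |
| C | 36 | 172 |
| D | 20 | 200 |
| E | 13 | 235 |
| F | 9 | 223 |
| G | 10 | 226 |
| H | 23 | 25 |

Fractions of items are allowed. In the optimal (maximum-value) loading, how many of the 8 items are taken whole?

Ratios (sorted): F 24.78, G 22.60, E 18.08, A 14.94, D 10.00, C 4.78, B 3.17, H 1.09
take F (9 @ 223); take G (10 @ 226); take E (13 @ 235); take A (16 @ 239); take 9/20 of D → 90.00. Capacity used 57/57.
4 item(s) taken whole; one partial (take 9/20 of D).

4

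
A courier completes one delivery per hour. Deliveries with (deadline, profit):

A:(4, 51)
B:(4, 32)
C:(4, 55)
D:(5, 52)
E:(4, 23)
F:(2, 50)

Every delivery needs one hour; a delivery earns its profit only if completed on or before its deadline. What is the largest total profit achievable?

Profit order: C=55 D=52 A=51 F=50 B=32 E=23
Assign: C→slot 4, D→slot 5, A→slot 3, F→slot 2, B→slot 1, E skipped.
Slots: [1:B] [2:F] [3:A] [4:C] [5:D]
Profit = 32 + 50 + 51 + 55 + 52 = 240

240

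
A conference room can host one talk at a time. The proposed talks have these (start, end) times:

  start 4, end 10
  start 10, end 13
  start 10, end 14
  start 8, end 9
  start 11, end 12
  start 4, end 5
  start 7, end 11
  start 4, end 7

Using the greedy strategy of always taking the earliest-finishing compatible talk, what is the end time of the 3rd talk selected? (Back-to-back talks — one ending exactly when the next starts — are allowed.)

12

Sorted by end: (4,5)  (4,7)  (8,9)  (4,10)  (7,11)  (11,12)  (10,13)  (10,14)
take (4,5); skip (4,7); take (8,9); skip (7,11); take (11,12); skip (10,13); skip (10,14).
Selected: (4,5) (8,9) (11,12)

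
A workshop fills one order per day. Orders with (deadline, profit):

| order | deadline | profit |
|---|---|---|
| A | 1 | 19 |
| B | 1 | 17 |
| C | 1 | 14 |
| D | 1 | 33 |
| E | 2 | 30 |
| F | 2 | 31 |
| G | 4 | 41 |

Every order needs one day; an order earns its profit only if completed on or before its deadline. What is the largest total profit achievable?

105

Take jobs in profit order; each goes to the latest open slot no later than its deadline.
By profit: G(d4,41), D(d1,33), F(d2,31), E(d2,30), A(d1,19), B(d1,17), C(d1,14)
G→slot 4; D→slot 1; F→slot 2; E skipped; A skipped; B skipped; C skipped.
Profit = 33 + 31 + 41 = 105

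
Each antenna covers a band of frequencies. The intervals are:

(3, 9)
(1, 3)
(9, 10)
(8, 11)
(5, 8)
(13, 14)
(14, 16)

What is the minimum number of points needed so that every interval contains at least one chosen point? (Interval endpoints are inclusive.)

4

By right end: [1,3]  [5,8]  [3,9]  [9,10]  [8,11]  [13,14]  [14,16]
[1,3] uncovered → point at 3; [5,8] uncovered → point at 8; [9,10] uncovered → point at 10; [13,14] uncovered → point at 14.
Points: 3, 8, 10, 14 (4 total).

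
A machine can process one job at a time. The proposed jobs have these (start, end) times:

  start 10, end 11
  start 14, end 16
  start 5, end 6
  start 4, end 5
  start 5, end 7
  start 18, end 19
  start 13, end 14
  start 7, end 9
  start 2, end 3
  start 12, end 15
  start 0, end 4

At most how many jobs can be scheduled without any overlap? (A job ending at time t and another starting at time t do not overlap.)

Sort by end time and greedily take each interval whose start is ≥ the last chosen end.
Sorted by end: (2,3)  (0,4)  (4,5)  (5,6)  (5,7)  (7,9)  (10,11)  (13,14)  (12,15)  (14,16)  (18,19)
take (2,3); take (4,5); take (5,6); take (7,9); take (10,11); take (13,14); take (14,16); take (18,19).
Selected 8 jobs.

8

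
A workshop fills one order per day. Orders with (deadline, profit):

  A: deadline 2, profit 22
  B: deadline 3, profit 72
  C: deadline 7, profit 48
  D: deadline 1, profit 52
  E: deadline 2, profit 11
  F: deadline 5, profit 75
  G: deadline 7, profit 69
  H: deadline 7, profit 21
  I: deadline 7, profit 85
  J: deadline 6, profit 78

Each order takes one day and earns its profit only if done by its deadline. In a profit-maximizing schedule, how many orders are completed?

Sort by profit descending; place each in the latest free slot ≤ its deadline.
Profit order: I=85 J=78 F=75 B=72 G=69 D=52 C=48 A=22 H=21 E=11
Assign: I→slot 7, J→slot 6, F→slot 5, B→slot 3, G→slot 4, D→slot 1, C→slot 2, A skipped, H skipped, E skipped.
Slots: [1:D] [2:C] [3:B] [4:G] [5:F] [6:J] [7:I]
7 of 10 scheduled.

7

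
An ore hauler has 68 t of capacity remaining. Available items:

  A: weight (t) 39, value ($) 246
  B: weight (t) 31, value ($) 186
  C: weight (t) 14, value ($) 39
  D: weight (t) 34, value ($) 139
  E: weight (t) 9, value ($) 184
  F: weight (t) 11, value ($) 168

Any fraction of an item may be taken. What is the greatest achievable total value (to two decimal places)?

Greedy by value/weight ratio, highest first.
Ratios (sorted): E 20.44, F 15.27, A 6.31, B 6.00, D 4.09, C 2.79
take E (9 @ 184); take F (11 @ 168); take A (39 @ 246); take 9/31 of B → 54.00. Capacity used 68/68.
Total value = 652.00

652.00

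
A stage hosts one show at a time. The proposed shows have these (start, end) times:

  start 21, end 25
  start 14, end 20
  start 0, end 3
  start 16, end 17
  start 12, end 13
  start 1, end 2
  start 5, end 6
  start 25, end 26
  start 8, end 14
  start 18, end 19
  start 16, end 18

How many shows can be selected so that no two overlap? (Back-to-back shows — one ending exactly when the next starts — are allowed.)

Greedy by earliest finish: after sorting by end time, pick each interval compatible with the last pick.
By end time: (1,2), (0,3), (5,6), (12,13), (8,14), (16,17), (16,18), (18,19), (14,20), (21,25), (25,26).
Pick (1,2); next start ≥ 2 → (5,6); next start ≥ 6 → (12,13); next start ≥ 13 → (16,17); next start ≥ 17 → (18,19); next start ≥ 19 → (21,25); next start ≥ 25 → (25,26).
Selected 7 shows.

7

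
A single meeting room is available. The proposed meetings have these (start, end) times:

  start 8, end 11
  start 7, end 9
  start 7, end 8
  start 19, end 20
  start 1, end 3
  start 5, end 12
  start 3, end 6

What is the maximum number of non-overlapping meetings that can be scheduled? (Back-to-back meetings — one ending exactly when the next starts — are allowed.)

5

Sorted by end: (1,3)  (3,6)  (7,8)  (7,9)  (8,11)  (5,12)  (19,20)
take (1,3); take (3,6); take (7,8); skip (7,9); take (8,11); take (19,20).
Selected 5 meetings.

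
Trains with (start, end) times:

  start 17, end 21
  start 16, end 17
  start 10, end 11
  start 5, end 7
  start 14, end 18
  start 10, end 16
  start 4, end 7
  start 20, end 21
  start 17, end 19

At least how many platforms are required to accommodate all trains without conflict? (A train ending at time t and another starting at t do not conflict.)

Events (time:±→running): 4:+→1 5:+→2 7:-→1 7:-→0 10:+→1 10:+→2 11:-→1 14:+→2 16:-→1 16:+→2 17:-→1 17:+→2 17:+→3 … peak 3.

3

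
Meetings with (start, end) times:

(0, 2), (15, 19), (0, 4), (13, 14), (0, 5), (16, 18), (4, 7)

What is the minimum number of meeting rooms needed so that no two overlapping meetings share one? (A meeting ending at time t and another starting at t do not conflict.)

3

Events (time:±→running): 0:+→1 0:+→2 0:+→3 … peak 3.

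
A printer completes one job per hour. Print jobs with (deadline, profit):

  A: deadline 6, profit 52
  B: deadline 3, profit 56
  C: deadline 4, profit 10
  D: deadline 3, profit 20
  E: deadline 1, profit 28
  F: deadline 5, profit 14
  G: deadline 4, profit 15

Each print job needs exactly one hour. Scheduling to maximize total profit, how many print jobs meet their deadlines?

Profit order: B=56 A=52 E=28 D=20 G=15 F=14 C=10
Assign: B→slot 3, A→slot 6, E→slot 1, D→slot 2, G→slot 4, F→slot 5, C skipped.
Slots: [1:E] [2:D] [3:B] [4:G] [5:F] [6:A]
6 of 7 scheduled.

6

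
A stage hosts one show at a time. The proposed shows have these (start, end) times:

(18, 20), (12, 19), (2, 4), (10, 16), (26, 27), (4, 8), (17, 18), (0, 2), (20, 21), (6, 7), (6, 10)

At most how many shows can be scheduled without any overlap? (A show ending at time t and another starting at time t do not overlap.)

8

Sort by end time and greedily take each interval whose start is ≥ the last chosen end.
Sorted by end: (0,2)  (2,4)  (6,7)  (4,8)  (6,10)  (10,16)  (17,18)  (12,19)  (18,20)  (20,21)  (26,27)
take (0,2); take (2,4); take (6,7); take (10,16); take (17,18); skip (12,19); take (18,20); take (20,21); take (26,27).
Selected 8 shows.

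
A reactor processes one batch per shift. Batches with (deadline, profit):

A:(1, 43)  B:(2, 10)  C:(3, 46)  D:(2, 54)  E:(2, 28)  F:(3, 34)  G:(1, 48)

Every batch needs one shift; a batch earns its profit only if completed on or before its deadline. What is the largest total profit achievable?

By profit: D(d2,54), G(d1,48), C(d3,46), A(d1,43), F(d3,34), E(d2,28), B(d2,10)
D→slot 2; G→slot 1; C→slot 3; A skipped; F skipped; E skipped; B skipped.
Profit = 48 + 54 + 46 = 148

148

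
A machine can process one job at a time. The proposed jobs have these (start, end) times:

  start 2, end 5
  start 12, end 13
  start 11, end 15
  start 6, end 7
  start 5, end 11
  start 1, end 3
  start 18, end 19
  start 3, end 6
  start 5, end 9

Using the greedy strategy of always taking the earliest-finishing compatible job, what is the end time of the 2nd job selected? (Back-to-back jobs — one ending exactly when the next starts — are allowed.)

By end time: (1,3), (2,5), (3,6), (6,7), (5,9), (5,11), (12,13), (11,15), (18,19).
Pick (1,3); next start ≥ 3 → (3,6); next start ≥ 6 → (6,7); next start ≥ 7 → (12,13); next start ≥ 13 → (18,19).
Selected: (1,3) (3,6) (6,7) (12,13) (18,19)

6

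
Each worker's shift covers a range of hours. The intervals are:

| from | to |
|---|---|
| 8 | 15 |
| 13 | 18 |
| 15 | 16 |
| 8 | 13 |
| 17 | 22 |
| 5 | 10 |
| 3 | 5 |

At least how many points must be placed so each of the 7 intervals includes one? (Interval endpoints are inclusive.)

4

Sort by right endpoint; whenever an interval is uncovered, place a point at its right end.
Sorted: [3,5] [5,10] [8,13] [8,15] [15,16] [13,18] [17,22]
{[3,5],[5,10]} hit by 5; {[8,13],[8,15]} hit by 13; {[15,16],[13,18]} hit by 16; {[17,22]} hit by 22.
Points: 5, 13, 16, 22 (4 total).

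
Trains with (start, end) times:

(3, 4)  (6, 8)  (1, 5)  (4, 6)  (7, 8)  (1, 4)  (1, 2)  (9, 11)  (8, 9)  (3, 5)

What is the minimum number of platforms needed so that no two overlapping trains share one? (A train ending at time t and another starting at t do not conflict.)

Count concurrent intervals with a sweep; the peak is the room count.
Events (time:±→running): 1:+→1 1:+→2 1:+→3 2:-→2 3:+→3 3:+→4 … peak 4.

4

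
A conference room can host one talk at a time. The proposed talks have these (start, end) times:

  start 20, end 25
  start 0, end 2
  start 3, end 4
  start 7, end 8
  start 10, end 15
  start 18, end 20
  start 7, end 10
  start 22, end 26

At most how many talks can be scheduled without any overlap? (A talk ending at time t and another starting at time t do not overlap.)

6

Order by finish time; keep every interval that doesn't clash with the previous kept one.
By end time: (0,2), (3,4), (7,8), (7,10), (10,15), (18,20), (20,25), (22,26).
Pick (0,2); next start ≥ 2 → (3,4); next start ≥ 4 → (7,8); next start ≥ 8 → (10,15); next start ≥ 15 → (18,20); next start ≥ 20 → (20,25).
Selected 6 talks.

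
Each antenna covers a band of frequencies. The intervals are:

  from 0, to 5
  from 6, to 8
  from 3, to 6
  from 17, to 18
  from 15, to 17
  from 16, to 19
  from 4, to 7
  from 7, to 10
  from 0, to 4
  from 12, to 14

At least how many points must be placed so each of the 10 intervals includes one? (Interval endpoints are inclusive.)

Sort by right endpoint; whenever an interval is uncovered, place a point at its right end.
By right end: [0,4]  [0,5]  [3,6]  [4,7]  [6,8]  [7,10]  [12,14]  [15,17]  [17,18]  [16,19]
[0,4] uncovered → point at 4; [6,8] uncovered → point at 8; [12,14] uncovered → point at 14; [15,17] uncovered → point at 17.
Points: 4, 8, 14, 17 (4 total).

4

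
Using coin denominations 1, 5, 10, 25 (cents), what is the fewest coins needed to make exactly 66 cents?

5

Use the largest denomination that fits, subtract, and repeat.
66 = 2×25 + 1×10 + 1×5 + 1×1
Total coins = 2 + 1 + 1 + 1 = 5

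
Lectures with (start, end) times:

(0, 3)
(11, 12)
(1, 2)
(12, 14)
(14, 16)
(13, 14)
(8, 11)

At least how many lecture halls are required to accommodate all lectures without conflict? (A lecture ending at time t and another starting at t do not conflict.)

Events (time:±→running): 0:+→1 1:+→2 … peak 2.

2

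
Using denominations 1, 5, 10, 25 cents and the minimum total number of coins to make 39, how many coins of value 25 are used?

Use the largest denomination that fits, subtract, and repeat.
39 − 1×25→14 − 1×10→4 − 4×1→0
Count of 25: 1

1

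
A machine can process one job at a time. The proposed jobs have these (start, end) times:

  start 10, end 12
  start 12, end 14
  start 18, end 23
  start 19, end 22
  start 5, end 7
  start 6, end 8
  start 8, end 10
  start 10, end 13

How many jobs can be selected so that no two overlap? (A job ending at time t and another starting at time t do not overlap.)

Sorted by end: (5,7)  (6,8)  (8,10)  (10,12)  (10,13)  (12,14)  (19,22)  (18,23)
take (5,7); take (8,10); take (10,12); skip (10,13); take (12,14); take (19,22); skip (18,23).
Selected 5 jobs.

5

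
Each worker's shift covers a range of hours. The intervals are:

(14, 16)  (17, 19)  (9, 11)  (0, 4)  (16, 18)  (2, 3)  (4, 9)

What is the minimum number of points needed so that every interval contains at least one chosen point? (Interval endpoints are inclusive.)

4

Sort by right endpoint; whenever an interval is uncovered, place a point at its right end.
Sorted: [2,3] [0,4] [4,9] [9,11] [14,16] [16,18] [17,19]
{[2,3],[0,4]} hit by 3; {[4,9],[9,11]} hit by 9; {[14,16],[16,18]} hit by 16; {[17,19]} hit by 19.
Points: 3, 9, 16, 19 (4 total).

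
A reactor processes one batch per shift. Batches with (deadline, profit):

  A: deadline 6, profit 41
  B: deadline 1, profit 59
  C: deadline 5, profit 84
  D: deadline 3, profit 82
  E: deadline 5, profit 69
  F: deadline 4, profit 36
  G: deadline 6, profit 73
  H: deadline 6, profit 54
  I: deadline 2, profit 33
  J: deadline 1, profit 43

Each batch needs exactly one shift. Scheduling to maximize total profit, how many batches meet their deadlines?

Take jobs in profit order; each goes to the latest open slot no later than its deadline.
By profit: C(d5,84), D(d3,82), G(d6,73), E(d5,69), B(d1,59), H(d6,54), J(d1,43), A(d6,41), F(d4,36), I(d2,33)
C→slot 5; D→slot 3; G→slot 6; E→slot 4; B→slot 1; H→slot 2; J skipped; A skipped; F skipped; I skipped.
6 of 10 scheduled.

6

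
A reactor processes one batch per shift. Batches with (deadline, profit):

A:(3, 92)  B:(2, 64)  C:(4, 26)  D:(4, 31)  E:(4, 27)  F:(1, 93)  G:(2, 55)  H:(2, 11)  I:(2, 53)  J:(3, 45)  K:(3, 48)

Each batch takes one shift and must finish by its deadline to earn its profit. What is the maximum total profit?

Take jobs in profit order; each goes to the latest open slot no later than its deadline.
By profit: F(d1,93), A(d3,92), B(d2,64), G(d2,55), I(d2,53), K(d3,48), J(d3,45), D(d4,31), E(d4,27), C(d4,26), H(d2,11)
F→slot 1; A→slot 3; B→slot 2; G skipped; I skipped; K skipped; J skipped; D→slot 4; E skipped; C skipped; H skipped.
Profit = 93 + 64 + 92 + 31 = 280

280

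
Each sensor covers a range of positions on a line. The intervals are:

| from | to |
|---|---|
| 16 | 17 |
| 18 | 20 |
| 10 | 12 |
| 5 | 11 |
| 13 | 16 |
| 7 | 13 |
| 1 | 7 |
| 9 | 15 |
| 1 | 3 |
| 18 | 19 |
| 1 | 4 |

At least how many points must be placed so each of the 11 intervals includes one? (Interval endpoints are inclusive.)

4

Sort by right endpoint; whenever an interval is uncovered, place a point at its right end.
By right end: [1,3]  [1,4]  [1,7]  [5,11]  [10,12]  [7,13]  [9,15]  [13,16]  [16,17]  [18,19]  [18,20]
[1,3] uncovered → point at 3; [5,11] uncovered → point at 11; [13,16] uncovered → point at 16; [18,19] uncovered → point at 19.
Points: 3, 11, 16, 19 (4 total).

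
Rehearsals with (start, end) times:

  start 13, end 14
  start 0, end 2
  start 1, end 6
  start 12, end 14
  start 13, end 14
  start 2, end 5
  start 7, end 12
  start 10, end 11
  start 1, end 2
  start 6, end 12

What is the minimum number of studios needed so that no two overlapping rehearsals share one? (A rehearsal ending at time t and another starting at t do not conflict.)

Events (time:±→running): 0:+→1 1:+→2 1:+→3 … peak 3.

3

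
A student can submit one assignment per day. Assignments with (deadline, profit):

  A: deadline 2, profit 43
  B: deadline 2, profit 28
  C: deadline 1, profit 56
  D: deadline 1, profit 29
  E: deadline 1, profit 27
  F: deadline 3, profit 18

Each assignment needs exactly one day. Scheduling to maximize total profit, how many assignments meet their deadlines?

By profit: C(d1,56), A(d2,43), D(d1,29), B(d2,28), E(d1,27), F(d3,18)
C→slot 1; A→slot 2; D skipped; B skipped; E skipped; F→slot 3.
3 of 6 scheduled.

3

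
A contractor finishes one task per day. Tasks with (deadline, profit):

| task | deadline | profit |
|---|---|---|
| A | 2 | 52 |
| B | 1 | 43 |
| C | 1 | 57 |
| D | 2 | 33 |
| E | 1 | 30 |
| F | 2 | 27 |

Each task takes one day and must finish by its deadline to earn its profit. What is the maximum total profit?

By profit: C(d1,57), A(d2,52), B(d1,43), D(d2,33), E(d1,30), F(d2,27)
C→slot 1; A→slot 2; B skipped; D skipped; E skipped; F skipped.
Profit = 57 + 52 = 109

109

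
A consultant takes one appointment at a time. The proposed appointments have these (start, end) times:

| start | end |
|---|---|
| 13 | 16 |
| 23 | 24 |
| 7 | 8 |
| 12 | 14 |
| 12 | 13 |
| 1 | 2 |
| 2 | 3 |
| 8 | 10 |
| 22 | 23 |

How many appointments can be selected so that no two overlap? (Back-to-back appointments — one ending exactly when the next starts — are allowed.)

Order by finish time; keep every interval that doesn't clash with the previous kept one.
By end time: (1,2), (2,3), (7,8), (8,10), (12,13), (12,14), (13,16), (22,23), (23,24).
Pick (1,2); next start ≥ 2 → (2,3); next start ≥ 3 → (7,8); next start ≥ 8 → (8,10); next start ≥ 10 → (12,13); next start ≥ 13 → (13,16); next start ≥ 16 → (22,23); next start ≥ 23 → (23,24).
Selected 8 appointments.

8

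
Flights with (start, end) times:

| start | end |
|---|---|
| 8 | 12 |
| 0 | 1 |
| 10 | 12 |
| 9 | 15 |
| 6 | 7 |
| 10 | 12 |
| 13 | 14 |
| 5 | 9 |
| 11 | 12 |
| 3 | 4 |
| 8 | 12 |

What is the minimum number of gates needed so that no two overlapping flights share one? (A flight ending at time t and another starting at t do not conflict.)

starts: [0, 3, 5, 6, 8, 8, 9, 10, 10, 11, 13]
ends:   [1, 4, 7, 9, 12, 12, 12, 12, 12, 14, 15]
s0→1 e1→0 s3→1 e4→0 s5→1 s6→2 e7→1 s8→2 s8→3 e9→2 s9→3 s10→4 s10→5 s11→6  — peak 6.

6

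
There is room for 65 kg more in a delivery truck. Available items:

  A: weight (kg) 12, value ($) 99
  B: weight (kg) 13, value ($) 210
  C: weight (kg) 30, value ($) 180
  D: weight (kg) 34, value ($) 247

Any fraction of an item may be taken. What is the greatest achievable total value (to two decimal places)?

592.00

Ratios (sorted): B 16.15, A 8.25, D 7.26, C 6.00
take B (13 @ 210); take A (12 @ 99); take D (34 @ 247); take 6/30 of C → 36.00. Capacity used 65/65.
Total value = 592.00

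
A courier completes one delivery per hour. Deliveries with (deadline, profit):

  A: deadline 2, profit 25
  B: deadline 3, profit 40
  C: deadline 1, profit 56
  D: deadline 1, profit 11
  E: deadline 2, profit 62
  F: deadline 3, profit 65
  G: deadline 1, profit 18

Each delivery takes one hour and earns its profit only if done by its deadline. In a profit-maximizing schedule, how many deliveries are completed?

Sort by profit descending; place each in the latest free slot ≤ its deadline.
Profit order: F=65 E=62 C=56 B=40 A=25 G=18 D=11
Assign: F→slot 3, E→slot 2, C→slot 1, B skipped, A skipped, G skipped, D skipped.
Slots: [1:C] [2:E] [3:F]
3 of 7 scheduled.

3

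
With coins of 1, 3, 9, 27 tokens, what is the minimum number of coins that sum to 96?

6

Use the largest denomination that fits, subtract, and repeat.
96 − 3×27→15 − 1×9→6 − 2×3→0
Total coins = 3 + 1 + 2 = 6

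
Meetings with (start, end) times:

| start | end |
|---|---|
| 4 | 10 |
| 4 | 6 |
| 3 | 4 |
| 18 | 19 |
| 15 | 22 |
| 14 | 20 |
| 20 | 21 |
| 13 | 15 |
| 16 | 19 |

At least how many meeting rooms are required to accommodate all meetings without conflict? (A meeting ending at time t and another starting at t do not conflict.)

4

Events (time:±→running): 3:+→1 4:-→0 4:+→1 4:+→2 6:-→1 10:-→0 13:+→1 14:+→2 15:-→1 15:+→2 16:+→3 18:+→4 … peak 4.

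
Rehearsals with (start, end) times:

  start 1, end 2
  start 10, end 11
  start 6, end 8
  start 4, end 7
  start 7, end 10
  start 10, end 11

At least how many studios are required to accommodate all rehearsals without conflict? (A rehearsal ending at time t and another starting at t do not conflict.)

2

The answer is the maximum number of intervals overlapping at any instant.
Events (time:±→running): 1:+→1 2:-→0 4:+→1 6:+→2 … peak 2.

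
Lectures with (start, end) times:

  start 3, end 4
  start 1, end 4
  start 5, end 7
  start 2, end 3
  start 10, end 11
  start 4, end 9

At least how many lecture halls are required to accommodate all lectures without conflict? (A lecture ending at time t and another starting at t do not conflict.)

2

Events (time:±→running): 1:+→1 2:+→2 … peak 2.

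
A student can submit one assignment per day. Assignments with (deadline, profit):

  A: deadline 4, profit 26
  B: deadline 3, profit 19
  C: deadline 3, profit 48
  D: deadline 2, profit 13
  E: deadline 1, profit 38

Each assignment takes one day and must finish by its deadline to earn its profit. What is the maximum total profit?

Sort by profit descending; place each in the latest free slot ≤ its deadline.
Profit order: C=48 E=38 A=26 B=19 D=13
Assign: C→slot 3, E→slot 1, A→slot 4, B→slot 2, D skipped.
Slots: [1:E] [2:B] [3:C] [4:A]
Profit = 38 + 19 + 48 + 26 = 131

131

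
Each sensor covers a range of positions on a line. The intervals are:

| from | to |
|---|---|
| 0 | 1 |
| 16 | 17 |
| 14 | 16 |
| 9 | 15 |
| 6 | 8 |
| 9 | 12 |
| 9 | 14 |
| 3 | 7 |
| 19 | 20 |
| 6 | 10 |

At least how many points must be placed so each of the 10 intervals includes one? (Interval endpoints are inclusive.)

5

By right end: [0,1]  [3,7]  [6,8]  [6,10]  [9,12]  [9,14]  [9,15]  [14,16]  [16,17]  [19,20]
[0,1] uncovered → point at 1; [3,7] uncovered → point at 7; [9,12] uncovered → point at 12; [14,16] uncovered → point at 16; [19,20] uncovered → point at 20.
Points: 1, 7, 12, 16, 20 (5 total).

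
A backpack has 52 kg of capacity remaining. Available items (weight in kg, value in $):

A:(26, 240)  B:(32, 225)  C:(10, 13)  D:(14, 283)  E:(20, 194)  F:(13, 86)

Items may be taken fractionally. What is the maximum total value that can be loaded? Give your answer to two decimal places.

643.15

Ratios (sorted): D 20.21, E 9.70, A 9.23, B 7.03, F 6.62, C 1.30
take D (14 @ 283); take E (20 @ 194); take 18/26 of A → 166.15. Capacity used 52/52.
Total value = 643.15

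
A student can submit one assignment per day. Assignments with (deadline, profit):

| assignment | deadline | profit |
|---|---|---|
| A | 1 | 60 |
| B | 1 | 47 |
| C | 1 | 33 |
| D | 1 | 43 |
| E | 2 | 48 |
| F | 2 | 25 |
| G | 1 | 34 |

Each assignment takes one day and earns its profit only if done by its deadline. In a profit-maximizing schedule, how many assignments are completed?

Sort by profit descending; place each in the latest free slot ≤ its deadline.
By profit: A(d1,60), E(d2,48), B(d1,47), D(d1,43), G(d1,34), C(d1,33), F(d2,25)
A→slot 1; E→slot 2; B skipped; D skipped; G skipped; C skipped; F skipped.
2 of 7 scheduled.

2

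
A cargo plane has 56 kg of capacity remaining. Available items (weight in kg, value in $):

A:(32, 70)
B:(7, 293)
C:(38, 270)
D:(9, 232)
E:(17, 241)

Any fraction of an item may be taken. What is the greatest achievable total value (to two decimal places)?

929.42

Sort by value per unit weight and fill in that order.
Ratios (sorted): B 41.86, D 25.78, E 14.18, C 7.11, A 2.19
take B (7 @ 293); take D (9 @ 232); take E (17 @ 241); take 23/38 of C → 163.42. Capacity used 56/56.
Total value = 929.42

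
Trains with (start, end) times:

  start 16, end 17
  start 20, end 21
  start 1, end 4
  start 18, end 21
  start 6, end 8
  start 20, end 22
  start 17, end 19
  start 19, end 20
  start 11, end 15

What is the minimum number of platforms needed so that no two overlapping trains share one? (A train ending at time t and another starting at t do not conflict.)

Count concurrent intervals with a sweep; the peak is the room count.
starts: [1, 6, 11, 16, 17, 18, 19, 20, 20]
ends:   [4, 8, 15, 17, 19, 20, 21, 21, 22]
s1→1 e4→0 s6→1 e8→0 s11→1 e15→0 s16→1 e17→0 s17→1 s18→2 e19→1 s19→2 e20→1 s20→2 s20→3  — peak 3.

3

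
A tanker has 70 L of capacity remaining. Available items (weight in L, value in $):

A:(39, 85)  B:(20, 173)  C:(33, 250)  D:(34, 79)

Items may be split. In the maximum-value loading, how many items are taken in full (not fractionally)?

Greedy by value/weight ratio, highest first.
Order: B (173/20=8.65) > C (250/33=7.58) > D (79/34=2.32) > A (85/39=2.18)
Fill: take B (20 @ 173) → take C (33 @ 250) → take 17/34 of D → 39.50; 70/70 used.
2 item(s) taken whole; one partial (take 17/34 of D).

2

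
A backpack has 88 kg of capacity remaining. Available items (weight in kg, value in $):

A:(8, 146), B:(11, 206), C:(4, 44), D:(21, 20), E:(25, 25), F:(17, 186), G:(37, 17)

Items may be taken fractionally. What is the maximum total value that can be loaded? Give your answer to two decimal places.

Order: B (206/11=18.73) > A (146/8=18.25) > C (44/4=11.00) > F (186/17=10.94) > E (25/25=1.00) > D (20/21=0.95) > G (17/37=0.46)
Fill: take B (11 @ 206) → take A (8 @ 146) → take C (4 @ 44) → take F (17 @ 186) → take E (25 @ 25) → take D (21 @ 20) → take 2/37 of G → 0.92; 88/88 used.
Total value = 627.92

627.92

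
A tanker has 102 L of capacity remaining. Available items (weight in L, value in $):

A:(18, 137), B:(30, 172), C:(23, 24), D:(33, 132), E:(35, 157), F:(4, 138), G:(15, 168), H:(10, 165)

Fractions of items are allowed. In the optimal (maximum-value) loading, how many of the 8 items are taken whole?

Order: F (138/4=34.50) > H (165/10=16.50) > G (168/15=11.20) > A (137/18=7.61) > B (172/30=5.73) > E (157/35=4.49) > D (132/33=4.00) > C (24/23=1.04)
Fill: take F (4 @ 138) → take H (10 @ 165) → take G (15 @ 168) → take A (18 @ 137) → take B (30 @ 172) → take 25/35 of E → 112.14; 102/102 used.
5 item(s) taken whole; one partial (take 25/35 of E).

5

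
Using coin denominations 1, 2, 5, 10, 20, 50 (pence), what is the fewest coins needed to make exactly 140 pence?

4

140 = 2×50 + 2×20
Total coins = 2 + 2 = 4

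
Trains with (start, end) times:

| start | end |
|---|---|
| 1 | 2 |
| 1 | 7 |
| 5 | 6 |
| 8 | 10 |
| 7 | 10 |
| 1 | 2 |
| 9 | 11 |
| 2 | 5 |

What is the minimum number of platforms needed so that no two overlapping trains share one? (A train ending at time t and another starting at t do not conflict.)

3

The answer is the maximum number of intervals overlapping at any instant.
Events (time:±→running): 1:+→1 1:+→2 1:+→3 … peak 3.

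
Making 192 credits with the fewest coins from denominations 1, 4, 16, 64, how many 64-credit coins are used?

Greedy: take as many of the largest coin as possible, then repeat with the remainder.
192 − 3×64→0
Count of 64: 3

3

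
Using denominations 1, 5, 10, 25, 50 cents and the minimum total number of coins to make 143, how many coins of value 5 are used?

143 − 2×50→43 − 1×25→18 − 1×10→8 − 1×5→3 − 3×1→0
Count of 5: 1

1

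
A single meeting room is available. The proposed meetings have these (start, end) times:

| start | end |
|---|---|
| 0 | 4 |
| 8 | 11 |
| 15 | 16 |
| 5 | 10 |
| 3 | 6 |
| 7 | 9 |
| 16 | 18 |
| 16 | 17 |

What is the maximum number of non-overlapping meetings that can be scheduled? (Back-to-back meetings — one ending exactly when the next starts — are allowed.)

Greedy by earliest finish: after sorting by end time, pick each interval compatible with the last pick.
By end time: (0,4), (3,6), (7,9), (5,10), (8,11), (15,16), (16,17), (16,18).
Pick (0,4); next start ≥ 4 → (7,9); next start ≥ 9 → (15,16); next start ≥ 16 → (16,17).
Selected 4 meetings.

4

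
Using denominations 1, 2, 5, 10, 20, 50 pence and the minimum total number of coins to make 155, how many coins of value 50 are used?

155 − 3×50→5 − 1×5→0
Count of 50: 3

3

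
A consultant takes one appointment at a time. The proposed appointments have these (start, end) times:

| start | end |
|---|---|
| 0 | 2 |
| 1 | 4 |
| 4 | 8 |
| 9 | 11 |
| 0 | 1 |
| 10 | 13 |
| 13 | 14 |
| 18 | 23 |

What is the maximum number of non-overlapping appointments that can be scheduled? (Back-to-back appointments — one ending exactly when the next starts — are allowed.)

By end time: (0,1), (0,2), (1,4), (4,8), (9,11), (10,13), (13,14), (18,23).
Pick (0,1); next start ≥ 1 → (1,4); next start ≥ 4 → (4,8); next start ≥ 8 → (9,11); next start ≥ 11 → (13,14); next start ≥ 14 → (18,23).
Selected 6 appointments.

6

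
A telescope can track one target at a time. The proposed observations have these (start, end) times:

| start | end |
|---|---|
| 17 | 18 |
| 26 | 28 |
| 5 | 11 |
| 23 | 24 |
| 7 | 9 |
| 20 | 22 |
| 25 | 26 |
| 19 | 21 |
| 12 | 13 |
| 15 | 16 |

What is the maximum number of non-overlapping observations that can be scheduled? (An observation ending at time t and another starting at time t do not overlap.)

By end time: (7,9), (5,11), (12,13), (15,16), (17,18), (19,21), (20,22), (23,24), (25,26), (26,28).
Pick (7,9); next start ≥ 9 → (12,13); next start ≥ 13 → (15,16); next start ≥ 16 → (17,18); next start ≥ 18 → (19,21); next start ≥ 21 → (23,24); next start ≥ 24 → (25,26); next start ≥ 26 → (26,28).
Selected 8 observations.

8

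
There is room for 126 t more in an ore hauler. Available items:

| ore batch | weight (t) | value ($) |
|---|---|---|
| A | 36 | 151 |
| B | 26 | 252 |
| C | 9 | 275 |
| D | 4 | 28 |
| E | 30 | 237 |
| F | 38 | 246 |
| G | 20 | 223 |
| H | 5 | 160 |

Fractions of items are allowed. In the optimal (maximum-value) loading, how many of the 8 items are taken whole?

Sort by value per unit weight and fill in that order.
Ratios (sorted): H 32.00, C 30.56, G 11.15, B 9.69, E 7.90, D 7.00, F 6.47, A 4.19
take H (5 @ 160); take C (9 @ 275); take G (20 @ 223); take B (26 @ 252); take E (30 @ 237); take D (4 @ 28); take 32/38 of F → 207.16. Capacity used 126/126.
6 item(s) taken whole; one partial (take 32/38 of F).

6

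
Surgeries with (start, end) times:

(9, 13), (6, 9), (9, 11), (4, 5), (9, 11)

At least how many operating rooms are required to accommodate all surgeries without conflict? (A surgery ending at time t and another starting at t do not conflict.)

The answer is the maximum number of intervals overlapping at any instant.
Events (time:±→running): 4:+→1 5:-→0 6:+→1 9:-→0 9:+→1 9:+→2 9:+→3 … peak 3.

3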